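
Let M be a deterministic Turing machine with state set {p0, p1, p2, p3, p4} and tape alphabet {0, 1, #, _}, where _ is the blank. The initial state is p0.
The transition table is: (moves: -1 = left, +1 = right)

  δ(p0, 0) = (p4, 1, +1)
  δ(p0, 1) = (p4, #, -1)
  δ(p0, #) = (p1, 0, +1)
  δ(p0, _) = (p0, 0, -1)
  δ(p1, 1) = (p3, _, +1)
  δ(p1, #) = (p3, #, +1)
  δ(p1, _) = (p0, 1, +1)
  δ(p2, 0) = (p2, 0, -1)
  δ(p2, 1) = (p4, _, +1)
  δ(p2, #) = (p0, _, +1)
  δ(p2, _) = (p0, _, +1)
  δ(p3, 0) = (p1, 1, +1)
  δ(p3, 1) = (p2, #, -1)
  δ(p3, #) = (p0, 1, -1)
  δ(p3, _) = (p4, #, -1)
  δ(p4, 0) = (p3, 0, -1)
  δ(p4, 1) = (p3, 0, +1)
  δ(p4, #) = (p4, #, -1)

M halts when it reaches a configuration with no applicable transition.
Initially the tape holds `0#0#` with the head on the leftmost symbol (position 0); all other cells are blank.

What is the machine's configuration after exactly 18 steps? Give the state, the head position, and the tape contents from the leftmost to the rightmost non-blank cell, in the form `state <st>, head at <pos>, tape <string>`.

state=p0 head=0 tape=[0]#0#__   (p0,0)→(p4,1,+1)
state=p4 head=1 tape=1[#]0#__   (p4,#)→(p4,#,-1)
state=p4 head=0 tape=[1]#0#__   (p4,1)→(p3,0,+1)
state=p3 head=1 tape=0[#]0#__   (p3,#)→(p0,1,-1)
state=p0 head=0 tape=[0]10#__   (p0,0)→(p4,1,+1)
state=p4 head=1 tape=1[1]0#__   (p4,1)→(p3,0,+1)
state=p3 head=2 tape=10[0]#__   (p3,0)→(p1,1,+1)
state=p1 head=3 tape=101[#]__   (p1,#)→(p3,#,+1)
state=p3 head=4 tape=101#[_]_   (p3,_)→(p4,#,-1)
state=p4 head=3 tape=101[#]#_   (p4,#)→(p4,#,-1)
state=p4 head=2 tape=10[1]##_   (p4,1)→(p3,0,+1)
state=p3 head=3 tape=100[#]#_   (p3,#)→(p0,1,-1)
state=p0 head=2 tape=10[0]1#_   (p0,0)→(p4,1,+1)
state=p4 head=3 tape=101[1]#_   (p4,1)→(p3,0,+1)
state=p3 head=4 tape=1010[#]_   (p3,#)→(p0,1,-1)
state=p0 head=3 tape=101[0]1_   (p0,0)→(p4,1,+1)
state=p4 head=4 tape=1011[1]_   (p4,1)→(p3,0,+1)
state=p3 head=5 tape=10110[_]   (p3,_)→(p4,#,-1)
state=p4 head=4 tape=1011[0]#
After 18 steps: state p4, head at 4, tape 10110#.

state p4, head at 4, tape 10110#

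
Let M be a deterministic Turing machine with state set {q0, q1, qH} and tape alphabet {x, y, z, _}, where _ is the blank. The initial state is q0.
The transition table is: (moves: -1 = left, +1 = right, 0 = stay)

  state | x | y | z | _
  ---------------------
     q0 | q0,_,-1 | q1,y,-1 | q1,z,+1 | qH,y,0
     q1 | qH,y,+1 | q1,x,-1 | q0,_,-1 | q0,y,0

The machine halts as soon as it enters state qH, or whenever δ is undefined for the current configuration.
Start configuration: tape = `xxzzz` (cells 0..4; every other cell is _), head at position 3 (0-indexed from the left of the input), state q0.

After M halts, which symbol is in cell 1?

q0 | _xxz[z]z   read z → write z, move +1, go to q1
q1 | _xxzz[z]   read z → write _, move -1, go to q0
q0 | _xxz[z]_   read z → write z, move +1, go to q1
q1 | _xxzz[_]   read _ → write y, move 0, go to q0
q0 | _xxzz[y]   read y → write y, move -1, go to q1
q1 | _xxz[z]y   read z → write _, move -1, go to q0
q0 | _xx[z]_y   read z → write z, move +1, go to q1
q1 | _xxz[_]y   read _ → write y, move 0, go to q0
q0 | _xxz[y]y   read y → write y, move -1, go to q1
q1 | _xx[z]yy   read z → write _, move -1, go to q0
q0 | _x[x]_yy   read x → write _, move -1, go to q0
q0 | _[x]__yy   read x → write _, move -1, go to q0
q0 | [_]___yy   read _ → write y, move 0, go to qH
qH | [y]___yy
Cell 1 holds _ when M halts.

_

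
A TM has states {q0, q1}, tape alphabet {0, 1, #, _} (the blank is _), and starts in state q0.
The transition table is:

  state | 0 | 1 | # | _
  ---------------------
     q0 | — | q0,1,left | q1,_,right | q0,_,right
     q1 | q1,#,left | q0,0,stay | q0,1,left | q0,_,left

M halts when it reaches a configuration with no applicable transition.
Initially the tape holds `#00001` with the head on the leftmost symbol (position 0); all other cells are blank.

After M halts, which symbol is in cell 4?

_

state=q0 head=0 tape=_[#]00001   (q0,#)→(q1,_,right)
state=q1 head=1 tape=__[0]0001   (q1,0)→(q1,#,left)
state=q1 head=0 tape=_[_]#0001   (q1,_)→(q0,_,left)
state=q0 head=-1 tape=[_]_#0001   (q0,_)→(q0,_,right)
state=q0 head=0 tape=_[_]#0001   (q0,_)→(q0,_,right)
state=q0 head=1 tape=__[#]0001   (q0,#)→(q1,_,right)
state=q1 head=2 tape=___[0]001   (q1,0)→(q1,#,left)
state=q1 head=1 tape=__[_]#001   (q1,_)→(q0,_,left)
state=q0 head=0 tape=_[_]_#001   (q0,_)→(q0,_,right)
state=q0 head=1 tape=__[_]#001   (q0,_)→(q0,_,right)
state=q0 head=2 tape=___[#]001   (q0,#)→(q1,_,right)
state=q1 head=3 tape=____[0]01   (q1,0)→(q1,#,left)
state=q1 head=2 tape=___[_]#01   (q1,_)→(q0,_,left)
state=q0 head=1 tape=__[_]_#01   (q0,_)→(q0,_,right)
state=q0 head=2 tape=___[_]#01   (q0,_)→(q0,_,right)
state=q0 head=3 tape=____[#]01   (q0,#)→(q1,_,right)
state=q1 head=4 tape=_____[0]1   (q1,0)→(q1,#,left)
state=q1 head=3 tape=____[_]#1   (q1,_)→(q0,_,left)
state=q0 head=2 tape=___[_]_#1   (q0,_)→(q0,_,right)
state=q0 head=3 tape=____[_]#1   (q0,_)→(q0,_,right)
state=q0 head=4 tape=_____[#]1   (q0,#)→(q1,_,right)
state=q1 head=5 tape=______[1]   (q1,1)→(q0,0,stay)
state=q0 head=5 tape=______[0]
Cell 4 holds _ when M halts.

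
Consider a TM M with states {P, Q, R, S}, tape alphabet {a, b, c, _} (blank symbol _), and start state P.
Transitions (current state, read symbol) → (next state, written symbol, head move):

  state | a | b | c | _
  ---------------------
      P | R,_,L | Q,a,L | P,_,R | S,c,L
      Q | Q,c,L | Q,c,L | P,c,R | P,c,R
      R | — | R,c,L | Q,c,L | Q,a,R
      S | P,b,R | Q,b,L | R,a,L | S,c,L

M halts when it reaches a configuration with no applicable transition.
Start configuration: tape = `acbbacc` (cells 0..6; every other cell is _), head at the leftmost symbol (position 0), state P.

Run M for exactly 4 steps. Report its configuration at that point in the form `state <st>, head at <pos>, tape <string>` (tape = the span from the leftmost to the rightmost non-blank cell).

state P, head at 2, tape ac_bbacc

P | _[a]cbbacc   read a → write _, move L, go to R
R | [_]_cbbacc   read _ → write a, move R, go to Q
Q | a[_]cbbacc   read _ → write c, move R, go to P
P | ac[c]bbacc   read c → write _, move R, go to P
P | ac_[b]bacc
After 4 steps: state P, head at 2, tape ac_bbacc.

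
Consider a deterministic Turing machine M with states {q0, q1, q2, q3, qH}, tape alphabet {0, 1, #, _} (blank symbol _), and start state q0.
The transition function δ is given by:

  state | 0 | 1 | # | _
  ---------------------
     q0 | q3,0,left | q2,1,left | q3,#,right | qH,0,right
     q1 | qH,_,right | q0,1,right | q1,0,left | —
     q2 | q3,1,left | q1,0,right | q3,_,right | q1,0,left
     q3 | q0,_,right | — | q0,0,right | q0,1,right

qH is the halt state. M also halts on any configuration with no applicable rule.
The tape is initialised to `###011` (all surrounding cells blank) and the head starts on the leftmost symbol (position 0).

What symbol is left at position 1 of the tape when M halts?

_

state=q0 head=0 tape=[#]##011   (q0,#)→(q3,#,right)
state=q3 head=1 tape=#[#]#011   (q3,#)→(q0,0,right)
state=q0 head=2 tape=#0[#]011   (q0,#)→(q3,#,right)
state=q3 head=3 tape=#0#[0]11   (q3,0)→(q0,_,right)
state=q0 head=4 tape=#0#_[1]1   (q0,1)→(q2,1,left)
state=q2 head=3 tape=#0#[_]11   (q2,_)→(q1,0,left)
state=q1 head=2 tape=#0[#]011   (q1,#)→(q1,0,left)
state=q1 head=1 tape=#[0]0011   (q1,0)→(qH,_,right)
state=qH head=2 tape=#_[0]011
Cell 1 holds _ when M halts.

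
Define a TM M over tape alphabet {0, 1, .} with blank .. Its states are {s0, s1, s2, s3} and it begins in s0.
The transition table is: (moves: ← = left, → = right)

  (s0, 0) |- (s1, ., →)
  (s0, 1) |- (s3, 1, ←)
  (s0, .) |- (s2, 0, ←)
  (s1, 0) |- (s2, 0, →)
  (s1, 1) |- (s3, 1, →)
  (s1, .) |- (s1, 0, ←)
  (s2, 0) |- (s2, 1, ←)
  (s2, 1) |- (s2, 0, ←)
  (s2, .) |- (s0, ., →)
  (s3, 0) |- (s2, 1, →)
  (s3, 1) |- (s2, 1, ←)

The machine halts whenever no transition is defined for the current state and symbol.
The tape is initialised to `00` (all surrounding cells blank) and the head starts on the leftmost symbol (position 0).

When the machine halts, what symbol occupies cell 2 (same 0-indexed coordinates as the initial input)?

s0 | [0]0...   read 0 → write ., move →, go to s1
s1 | .[0]...   read 0 → write 0, move →, go to s2
s2 | .0[.]..   read . → write ., move →, go to s0
s0 | .0.[.].   read . → write 0, move ←, go to s2
s2 | .0[.]0.   read . → write ., move →, go to s0
s0 | .0.[0].   read 0 → write ., move →, go to s1
s1 | .0..[.]   read . → write 0, move ←, go to s1
s1 | .0.[.]0   read . → write 0, move ←, go to s1
s1 | .0[.]00   read . → write 0, move ←, go to s1
s1 | .[0]000   read 0 → write 0, move →, go to s2
s2 | .0[0]00   read 0 → write 1, move ←, go to s2
s2 | .[0]100   read 0 → write 1, move ←, go to s2
s2 | [.]1100   read . → write ., move →, go to s0
s0 | .[1]100   read 1 → write 1, move ←, go to s3
s3 | [.]1100
Cell 2 holds 1 when M halts.

1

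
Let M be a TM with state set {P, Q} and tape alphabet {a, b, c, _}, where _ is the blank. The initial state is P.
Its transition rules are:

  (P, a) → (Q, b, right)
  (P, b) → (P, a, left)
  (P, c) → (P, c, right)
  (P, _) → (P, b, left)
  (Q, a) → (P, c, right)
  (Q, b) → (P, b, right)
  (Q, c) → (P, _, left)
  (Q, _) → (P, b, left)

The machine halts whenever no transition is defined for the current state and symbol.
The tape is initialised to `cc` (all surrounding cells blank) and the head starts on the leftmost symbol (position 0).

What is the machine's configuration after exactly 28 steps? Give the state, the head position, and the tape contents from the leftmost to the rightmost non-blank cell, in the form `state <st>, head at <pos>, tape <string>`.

state=P head=0 tape=[c]c_____   (P,c)→(P,c,right)
state=P head=1 tape=c[c]_____   (P,c)→(P,c,right)
state=P head=2 tape=cc[_]____   (P,_)→(P,b,left)
state=P head=1 tape=c[c]b____   (P,c)→(P,c,right)
state=P head=2 tape=cc[b]____   (P,b)→(P,a,left)
state=P head=1 tape=c[c]a____   (P,c)→(P,c,right)
state=P head=2 tape=cc[a]____   (P,a)→(Q,b,right)
state=Q head=3 tape=ccb[_]___   (Q,_)→(P,b,left)
state=P head=2 tape=cc[b]b___   (P,b)→(P,a,left)
state=P head=1 tape=c[c]ab___   (P,c)→(P,c,right)
state=P head=2 tape=cc[a]b___   (P,a)→(Q,b,right)
state=Q head=3 tape=ccb[b]___   (Q,b)→(P,b,right)
state=P head=4 tape=ccbb[_]__   (P,_)→(P,b,left)
state=P head=3 tape=ccb[b]b__   (P,b)→(P,a,left)
state=P head=2 tape=cc[b]ab__   (P,b)→(P,a,left)
state=P head=1 tape=c[c]aab__   (P,c)→(P,c,right)
state=P head=2 tape=cc[a]ab__   (P,a)→(Q,b,right)
state=Q head=3 tape=ccb[a]b__   (Q,a)→(P,c,right)
state=P head=4 tape=ccbc[b]__   (P,b)→(P,a,left)
state=P head=3 tape=ccb[c]a__   (P,c)→(P,c,right)
state=P head=4 tape=ccbc[a]__   (P,a)→(Q,b,right)
state=Q head=5 tape=ccbcb[_]_   (Q,_)→(P,b,left)
state=P head=4 tape=ccbc[b]b_   (P,b)→(P,a,left)
state=P head=3 tape=ccb[c]ab_   (P,c)→(P,c,right)
state=P head=4 tape=ccbc[a]b_   (P,a)→(Q,b,right)
state=Q head=5 tape=ccbcb[b]_   (Q,b)→(P,b,right)
state=P head=6 tape=ccbcbb[_]   (P,_)→(P,b,left)
state=P head=5 tape=ccbcb[b]b   (P,b)→(P,a,left)
state=P head=4 tape=ccbc[b]ab
After 28 steps: state P, head at 4, tape ccbcbab.

state P, head at 4, tape ccbcbab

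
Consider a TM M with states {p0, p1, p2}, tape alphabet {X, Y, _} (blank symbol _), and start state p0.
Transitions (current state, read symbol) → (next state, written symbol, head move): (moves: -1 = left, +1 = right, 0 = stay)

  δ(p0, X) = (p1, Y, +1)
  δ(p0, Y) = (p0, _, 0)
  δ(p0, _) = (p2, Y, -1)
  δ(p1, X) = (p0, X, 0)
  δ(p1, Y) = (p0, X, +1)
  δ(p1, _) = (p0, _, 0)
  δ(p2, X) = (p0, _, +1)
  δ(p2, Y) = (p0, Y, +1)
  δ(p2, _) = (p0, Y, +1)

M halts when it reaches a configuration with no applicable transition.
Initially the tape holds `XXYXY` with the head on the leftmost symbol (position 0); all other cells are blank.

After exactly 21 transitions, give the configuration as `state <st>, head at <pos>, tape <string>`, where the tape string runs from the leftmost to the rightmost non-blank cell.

state p0, head at 5, tape YYXYY

p0 | [X]XYXY_   read X → write Y, move +1, go to p1
p1 | Y[X]YXY_   read X → write X, move 0, go to p0
p0 | Y[X]YXY_   read X → write Y, move +1, go to p1
p1 | YY[Y]XY_   read Y → write X, move +1, go to p0
p0 | YYX[X]Y_   read X → write Y, move +1, go to p1
p1 | YYXY[Y]_   read Y → write X, move +1, go to p0
p0 | YYXYX[_]   read _ → write Y, move -1, go to p2
p2 | YYXY[X]Y   read X → write _, move +1, go to p0
p0 | YYXY_[Y]   read Y → write _, move 0, go to p0
p0 | YYXY_[_]   read _ → write Y, move -1, go to p2
p2 | YYXY[_]Y   read _ → write Y, move +1, go to p0
p0 | YYXYY[Y]   read Y → write _, move 0, go to p0
p0 | YYXYY[_]   read _ → write Y, move -1, go to p2
p2 | YYXY[Y]Y   read Y → write Y, move +1, go to p0
p0 | YYXYY[Y]   read Y → write _, move 0, go to p0
p0 | YYXYY[_]   read _ → write Y, move -1, go to p2
p2 | YYXY[Y]Y   read Y → write Y, move +1, go to p0
p0 | YYXYY[Y]   read Y → write _, move 0, go to p0
p0 | YYXYY[_]   read _ → write Y, move -1, go to p2
p2 | YYXY[Y]Y   read Y → write Y, move +1, go to p0
p0 | YYXYY[Y]   read Y → write _, move 0, go to p0
p0 | YYXYY[_]
After 21 steps: state p0, head at 5, tape YYXYY.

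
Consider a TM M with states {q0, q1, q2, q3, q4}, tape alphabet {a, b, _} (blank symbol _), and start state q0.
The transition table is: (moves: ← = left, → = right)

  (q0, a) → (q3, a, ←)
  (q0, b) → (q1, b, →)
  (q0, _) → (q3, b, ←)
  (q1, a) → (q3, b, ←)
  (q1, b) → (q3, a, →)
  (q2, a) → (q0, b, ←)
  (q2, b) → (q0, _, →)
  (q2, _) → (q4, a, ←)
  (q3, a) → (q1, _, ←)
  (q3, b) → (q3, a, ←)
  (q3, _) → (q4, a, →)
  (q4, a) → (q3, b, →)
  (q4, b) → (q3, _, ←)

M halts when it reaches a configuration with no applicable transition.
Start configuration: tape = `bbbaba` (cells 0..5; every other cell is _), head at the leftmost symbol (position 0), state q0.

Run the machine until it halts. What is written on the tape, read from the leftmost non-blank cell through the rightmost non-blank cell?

state=q0 head=0 tape=__[b]bbaba   (q0,b)→(q1,b,→)
state=q1 head=1 tape=__b[b]baba   (q1,b)→(q3,a,→)
state=q3 head=2 tape=__ba[b]aba   (q3,b)→(q3,a,←)
state=q3 head=1 tape=__b[a]aaba   (q3,a)→(q1,_,←)
state=q1 head=0 tape=__[b]_aaba   (q1,b)→(q3,a,→)
state=q3 head=1 tape=__a[_]aaba   (q3,_)→(q4,a,→)
state=q4 head=2 tape=__aa[a]aba   (q4,a)→(q3,b,→)
state=q3 head=3 tape=__aab[a]ba   (q3,a)→(q1,_,←)
state=q1 head=2 tape=__aa[b]_ba   (q1,b)→(q3,a,→)
state=q3 head=3 tape=__aaa[_]ba   (q3,_)→(q4,a,→)
state=q4 head=4 tape=__aaaa[b]a   (q4,b)→(q3,_,←)
state=q3 head=3 tape=__aaa[a]_a   (q3,a)→(q1,_,←)
state=q1 head=2 tape=__aa[a]__a   (q1,a)→(q3,b,←)
state=q3 head=1 tape=__a[a]b__a   (q3,a)→(q1,_,←)
state=q1 head=0 tape=__[a]_b__a   (q1,a)→(q3,b,←)
state=q3 head=-1 tape=_[_]b_b__a   (q3,_)→(q4,a,→)
state=q4 head=0 tape=_a[b]_b__a   (q4,b)→(q3,_,←)
state=q3 head=-1 tape=_[a]__b__a   (q3,a)→(q1,_,←)
state=q1 head=-2 tape=[_]___b__a
The non-blank tape span at halt is b__a.

b__a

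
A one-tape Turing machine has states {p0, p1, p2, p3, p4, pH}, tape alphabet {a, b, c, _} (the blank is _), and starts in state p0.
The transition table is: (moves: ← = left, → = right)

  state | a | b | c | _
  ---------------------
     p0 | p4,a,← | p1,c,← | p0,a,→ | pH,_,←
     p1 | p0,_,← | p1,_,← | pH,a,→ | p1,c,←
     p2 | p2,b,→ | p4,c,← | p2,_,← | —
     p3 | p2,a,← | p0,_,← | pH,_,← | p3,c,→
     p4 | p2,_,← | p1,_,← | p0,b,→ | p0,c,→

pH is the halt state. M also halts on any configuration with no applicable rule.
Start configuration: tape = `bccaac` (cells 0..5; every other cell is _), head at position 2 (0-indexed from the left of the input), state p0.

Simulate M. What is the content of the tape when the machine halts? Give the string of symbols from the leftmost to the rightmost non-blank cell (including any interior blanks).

p0 | _bc[c]aac   read c → write a, move →, go to p0
p0 | _bca[a]ac   read a → write a, move ←, go to p4
p4 | _bc[a]aac   read a → write _, move ←, go to p2
p2 | _b[c]_aac   read c → write _, move ←, go to p2
p2 | _[b]__aac   read b → write c, move ←, go to p4
p4 | [_]c__aac   read _ → write c, move →, go to p0
p0 | c[c]__aac   read c → write a, move →, go to p0
p0 | ca[_]_aac   read _ → write _, move ←, go to pH
pH | c[a]__aac
The non-blank tape span at halt is ca__aac.

ca__aac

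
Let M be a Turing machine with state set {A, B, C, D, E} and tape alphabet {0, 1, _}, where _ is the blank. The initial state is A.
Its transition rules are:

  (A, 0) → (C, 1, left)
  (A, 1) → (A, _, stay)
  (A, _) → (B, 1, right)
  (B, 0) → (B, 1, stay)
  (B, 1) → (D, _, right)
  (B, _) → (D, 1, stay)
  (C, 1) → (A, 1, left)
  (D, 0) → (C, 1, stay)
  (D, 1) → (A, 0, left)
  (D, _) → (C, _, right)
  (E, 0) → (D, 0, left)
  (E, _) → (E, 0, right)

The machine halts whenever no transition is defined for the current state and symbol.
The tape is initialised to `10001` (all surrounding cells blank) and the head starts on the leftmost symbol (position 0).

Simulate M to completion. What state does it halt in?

C

state=A head=0 tape=[1]0001__   (A,1)→(A,_,stay)
state=A head=0 tape=[_]0001__   (A,_)→(B,1,right)
state=B head=1 tape=1[0]001__   (B,0)→(B,1,stay)
state=B head=1 tape=1[1]001__   (B,1)→(D,_,right)
state=D head=2 tape=1_[0]01__   (D,0)→(C,1,stay)
state=C head=2 tape=1_[1]01__   (C,1)→(A,1,left)
state=A head=1 tape=1[_]101__   (A,_)→(B,1,right)
state=B head=2 tape=11[1]01__   (B,1)→(D,_,right)
state=D head=3 tape=11_[0]1__   (D,0)→(C,1,stay)
state=C head=3 tape=11_[1]1__   (C,1)→(A,1,left)
state=A head=2 tape=11[_]11__   (A,_)→(B,1,right)
state=B head=3 tape=111[1]1__   (B,1)→(D,_,right)
state=D head=4 tape=111_[1]__   (D,1)→(A,0,left)
state=A head=3 tape=111[_]0__   (A,_)→(B,1,right)
state=B head=4 tape=1111[0]__   (B,0)→(B,1,stay)
state=B head=4 tape=1111[1]__   (B,1)→(D,_,right)
state=D head=5 tape=1111_[_]_   (D,_)→(C,_,right)
state=C head=6 tape=1111__[_]
No transition is defined for (C, _); M halts in state C.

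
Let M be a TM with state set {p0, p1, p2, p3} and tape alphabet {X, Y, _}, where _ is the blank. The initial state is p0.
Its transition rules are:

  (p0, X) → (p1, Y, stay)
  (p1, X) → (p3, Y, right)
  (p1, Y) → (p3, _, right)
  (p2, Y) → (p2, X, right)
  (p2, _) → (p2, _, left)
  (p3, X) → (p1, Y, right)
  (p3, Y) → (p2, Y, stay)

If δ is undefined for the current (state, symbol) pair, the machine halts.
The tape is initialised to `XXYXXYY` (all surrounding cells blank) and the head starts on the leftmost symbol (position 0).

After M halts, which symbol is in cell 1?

p0 | [X]XYXXYY_   read X → write Y, move stay, go to p1
p1 | [Y]XYXXYY_   read Y → write _, move right, go to p3
p3 | _[X]YXXYY_   read X → write Y, move right, go to p1
p1 | _Y[Y]XXYY_   read Y → write _, move right, go to p3
p3 | _Y_[X]XYY_   read X → write Y, move right, go to p1
p1 | _Y_Y[X]YY_   read X → write Y, move right, go to p3
p3 | _Y_YY[Y]Y_   read Y → write Y, move stay, go to p2
p2 | _Y_YY[Y]Y_   read Y → write X, move right, go to p2
p2 | _Y_YYX[Y]_   read Y → write X, move right, go to p2
p2 | _Y_YYXX[_]   read _ → write _, move left, go to p2
p2 | _Y_YYX[X]_
Cell 1 holds Y when M halts.

Y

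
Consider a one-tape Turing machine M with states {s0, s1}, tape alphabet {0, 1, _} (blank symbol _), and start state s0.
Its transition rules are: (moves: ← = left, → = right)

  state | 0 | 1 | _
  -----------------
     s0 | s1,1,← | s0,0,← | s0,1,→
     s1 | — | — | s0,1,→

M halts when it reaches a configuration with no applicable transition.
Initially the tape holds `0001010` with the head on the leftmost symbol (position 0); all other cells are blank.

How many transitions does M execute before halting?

state=s0 head=0 tape=__[0]001010   (s0,0)→(s1,1,←)
state=s1 head=-1 tape=_[_]1001010   (s1,_)→(s0,1,→)
state=s0 head=0 tape=_1[1]001010   (s0,1)→(s0,0,←)
state=s0 head=-1 tape=_[1]0001010   (s0,1)→(s0,0,←)
state=s0 head=-2 tape=[_]00001010   (s0,_)→(s0,1,→)
state=s0 head=-1 tape=1[0]0001010   (s0,0)→(s1,1,←)
state=s1 head=-2 tape=[1]10001010
M halts after 6 transitions.

6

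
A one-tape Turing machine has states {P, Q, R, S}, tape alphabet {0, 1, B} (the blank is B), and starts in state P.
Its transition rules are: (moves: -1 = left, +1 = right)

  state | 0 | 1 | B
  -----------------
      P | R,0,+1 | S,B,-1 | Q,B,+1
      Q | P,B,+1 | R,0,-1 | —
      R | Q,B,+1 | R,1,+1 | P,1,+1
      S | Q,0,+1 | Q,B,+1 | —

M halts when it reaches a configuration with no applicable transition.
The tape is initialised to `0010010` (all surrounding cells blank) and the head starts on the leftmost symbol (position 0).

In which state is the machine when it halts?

state=P head=0 tape=[0]010010   (P,0)→(R,0,+1)
state=R head=1 tape=0[0]10010   (R,0)→(Q,B,+1)
state=Q head=2 tape=0B[1]0010   (Q,1)→(R,0,-1)
state=R head=1 tape=0[B]00010   (R,B)→(P,1,+1)
state=P head=2 tape=01[0]0010   (P,0)→(R,0,+1)
state=R head=3 tape=010[0]010   (R,0)→(Q,B,+1)
state=Q head=4 tape=010B[0]10   (Q,0)→(P,B,+1)
state=P head=5 tape=010BB[1]0   (P,1)→(S,B,-1)
state=S head=4 tape=010B[B]B0
No transition is defined for (S, B); M halts in state S.

S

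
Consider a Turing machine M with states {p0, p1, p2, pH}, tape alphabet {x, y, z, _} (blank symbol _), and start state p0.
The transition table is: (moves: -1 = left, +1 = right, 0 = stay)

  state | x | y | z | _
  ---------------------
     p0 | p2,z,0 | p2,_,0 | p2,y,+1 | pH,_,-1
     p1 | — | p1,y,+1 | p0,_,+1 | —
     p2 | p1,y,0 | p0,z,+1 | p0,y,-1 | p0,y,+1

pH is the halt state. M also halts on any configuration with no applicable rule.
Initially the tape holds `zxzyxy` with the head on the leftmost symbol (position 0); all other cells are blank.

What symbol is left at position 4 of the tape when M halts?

y

state=p0 head=0 tape=[z]xzyxy_   (p0,z)→(p2,y,+1)
state=p2 head=1 tape=y[x]zyxy_   (p2,x)→(p1,y,0)
state=p1 head=1 tape=y[y]zyxy_   (p1,y)→(p1,y,+1)
state=p1 head=2 tape=yy[z]yxy_   (p1,z)→(p0,_,+1)
state=p0 head=3 tape=yy_[y]xy_   (p0,y)→(p2,_,0)
state=p2 head=3 tape=yy_[_]xy_   (p2,_)→(p0,y,+1)
state=p0 head=4 tape=yy_y[x]y_   (p0,x)→(p2,z,0)
state=p2 head=4 tape=yy_y[z]y_   (p2,z)→(p0,y,-1)
state=p0 head=3 tape=yy_[y]yy_   (p0,y)→(p2,_,0)
state=p2 head=3 tape=yy_[_]yy_   (p2,_)→(p0,y,+1)
state=p0 head=4 tape=yy_y[y]y_   (p0,y)→(p2,_,0)
state=p2 head=4 tape=yy_y[_]y_   (p2,_)→(p0,y,+1)
state=p0 head=5 tape=yy_yy[y]_   (p0,y)→(p2,_,0)
state=p2 head=5 tape=yy_yy[_]_   (p2,_)→(p0,y,+1)
state=p0 head=6 tape=yy_yyy[_]   (p0,_)→(pH,_,-1)
state=pH head=5 tape=yy_yy[y]_
Cell 4 holds y when M halts.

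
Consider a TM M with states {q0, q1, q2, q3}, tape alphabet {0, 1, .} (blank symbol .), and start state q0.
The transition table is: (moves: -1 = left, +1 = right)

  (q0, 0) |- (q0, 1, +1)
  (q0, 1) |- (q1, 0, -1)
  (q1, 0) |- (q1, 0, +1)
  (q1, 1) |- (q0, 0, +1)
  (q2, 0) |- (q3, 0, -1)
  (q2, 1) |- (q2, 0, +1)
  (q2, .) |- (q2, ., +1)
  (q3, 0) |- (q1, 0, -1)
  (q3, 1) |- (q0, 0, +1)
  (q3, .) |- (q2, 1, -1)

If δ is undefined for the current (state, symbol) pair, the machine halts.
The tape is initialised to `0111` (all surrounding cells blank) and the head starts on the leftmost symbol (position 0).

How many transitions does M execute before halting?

10

q0 | [0]111.   read 0 → write 1, move +1, go to q0
q0 | 1[1]11.   read 1 → write 0, move -1, go to q1
q1 | [1]011.   read 1 → write 0, move +1, go to q0
q0 | 0[0]11.   read 0 → write 1, move +1, go to q0
q0 | 01[1]1.   read 1 → write 0, move -1, go to q1
q1 | 0[1]01.   read 1 → write 0, move +1, go to q0
q0 | 00[0]1.   read 0 → write 1, move +1, go to q0
q0 | 001[1].   read 1 → write 0, move -1, go to q1
q1 | 00[1]0.   read 1 → write 0, move +1, go to q0
q0 | 000[0].   read 0 → write 1, move +1, go to q0
q0 | 0001[.]
M halts after 10 transitions.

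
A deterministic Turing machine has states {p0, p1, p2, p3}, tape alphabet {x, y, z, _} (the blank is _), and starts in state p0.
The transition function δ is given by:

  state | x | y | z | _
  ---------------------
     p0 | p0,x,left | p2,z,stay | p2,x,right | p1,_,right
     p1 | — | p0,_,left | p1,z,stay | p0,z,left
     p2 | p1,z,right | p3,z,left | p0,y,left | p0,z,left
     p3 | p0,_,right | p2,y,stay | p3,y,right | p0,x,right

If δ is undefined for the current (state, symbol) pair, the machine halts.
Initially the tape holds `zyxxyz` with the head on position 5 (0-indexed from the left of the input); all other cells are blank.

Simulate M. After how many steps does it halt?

p0 | zyxxy[z]_   read z → write x, move right, go to p2
p2 | zyxxyx[_]   read _ → write z, move left, go to p0
p0 | zyxxy[x]z   read x → write x, move left, go to p0
p0 | zyxx[y]xz   read y → write z, move stay, go to p2
p2 | zyxx[z]xz   read z → write y, move left, go to p0
p0 | zyx[x]yxz   read x → write x, move left, go to p0
p0 | zy[x]xyxz   read x → write x, move left, go to p0
p0 | z[y]xxyxz   read y → write z, move stay, go to p2
p2 | z[z]xxyxz   read z → write y, move left, go to p0
p0 | [z]yxxyxz   read z → write x, move right, go to p2
p2 | x[y]xxyxz   read y → write z, move left, go to p3
p3 | [x]zxxyxz   read x → write _, move right, go to p0
p0 | _[z]xxyxz   read z → write x, move right, go to p2
p2 | _x[x]xyxz   read x → write z, move right, go to p1
p1 | _xz[x]yxz
M halts after 14 transitions.

14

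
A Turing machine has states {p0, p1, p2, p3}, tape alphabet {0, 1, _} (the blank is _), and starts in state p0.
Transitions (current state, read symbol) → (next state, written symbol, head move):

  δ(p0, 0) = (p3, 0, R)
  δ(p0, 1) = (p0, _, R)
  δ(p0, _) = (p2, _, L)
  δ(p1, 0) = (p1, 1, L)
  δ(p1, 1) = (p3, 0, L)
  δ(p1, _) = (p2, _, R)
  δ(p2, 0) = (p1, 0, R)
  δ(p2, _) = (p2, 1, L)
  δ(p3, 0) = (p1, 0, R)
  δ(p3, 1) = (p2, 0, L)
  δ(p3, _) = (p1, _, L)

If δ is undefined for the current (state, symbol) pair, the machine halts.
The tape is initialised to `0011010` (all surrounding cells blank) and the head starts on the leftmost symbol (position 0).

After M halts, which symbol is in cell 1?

1

p0 | _[0]011010   read 0 → write 0, move R, go to p3
p3 | _0[0]11010   read 0 → write 0, move R, go to p1
p1 | _00[1]1010   read 1 → write 0, move L, go to p3
p3 | _0[0]01010   read 0 → write 0, move R, go to p1
p1 | _00[0]1010   read 0 → write 1, move L, go to p1
p1 | _0[0]11010   read 0 → write 1, move L, go to p1
p1 | _[0]111010   read 0 → write 1, move L, go to p1
p1 | [_]1111010   read _ → write _, move R, go to p2
p2 | _[1]111010
Cell 1 holds 1 when M halts.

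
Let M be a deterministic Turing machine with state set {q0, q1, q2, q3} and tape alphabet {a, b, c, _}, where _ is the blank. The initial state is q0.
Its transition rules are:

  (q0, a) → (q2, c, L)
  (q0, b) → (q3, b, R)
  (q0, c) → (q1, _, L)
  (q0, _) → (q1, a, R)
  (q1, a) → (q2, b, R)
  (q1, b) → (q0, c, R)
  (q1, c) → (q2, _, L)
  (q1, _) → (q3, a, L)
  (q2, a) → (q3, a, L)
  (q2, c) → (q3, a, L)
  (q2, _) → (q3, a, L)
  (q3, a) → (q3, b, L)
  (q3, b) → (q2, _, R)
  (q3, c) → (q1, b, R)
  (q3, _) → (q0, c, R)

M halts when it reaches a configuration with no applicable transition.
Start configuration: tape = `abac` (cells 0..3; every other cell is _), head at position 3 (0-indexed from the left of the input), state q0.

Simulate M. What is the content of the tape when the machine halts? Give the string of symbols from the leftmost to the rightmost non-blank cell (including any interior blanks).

q0 | _aba[c]   read c → write _, move L, go to q1
q1 | _ab[a]_   read a → write b, move R, go to q2
q2 | _abb[_]   read _ → write a, move L, go to q3
q3 | _ab[b]a   read b → write _, move R, go to q2
q2 | _ab_[a]   read a → write a, move L, go to q3
q3 | _ab[_]a   read _ → write c, move R, go to q0
q0 | _abc[a]   read a → write c, move L, go to q2
q2 | _ab[c]c   read c → write a, move L, go to q3
q3 | _a[b]ac   read b → write _, move R, go to q2
q2 | _a_[a]c   read a → write a, move L, go to q3
q3 | _a[_]ac   read _ → write c, move R, go to q0
q0 | _ac[a]c   read a → write c, move L, go to q2
q2 | _a[c]cc   read c → write a, move L, go to q3
q3 | _[a]acc   read a → write b, move L, go to q3
q3 | [_]bacc   read _ → write c, move R, go to q0
q0 | c[b]acc   read b → write b, move R, go to q3
q3 | cb[a]cc   read a → write b, move L, go to q3
q3 | c[b]bcc   read b → write _, move R, go to q2
q2 | c_[b]cc
The non-blank tape span at halt is c_bcc.

c_bcc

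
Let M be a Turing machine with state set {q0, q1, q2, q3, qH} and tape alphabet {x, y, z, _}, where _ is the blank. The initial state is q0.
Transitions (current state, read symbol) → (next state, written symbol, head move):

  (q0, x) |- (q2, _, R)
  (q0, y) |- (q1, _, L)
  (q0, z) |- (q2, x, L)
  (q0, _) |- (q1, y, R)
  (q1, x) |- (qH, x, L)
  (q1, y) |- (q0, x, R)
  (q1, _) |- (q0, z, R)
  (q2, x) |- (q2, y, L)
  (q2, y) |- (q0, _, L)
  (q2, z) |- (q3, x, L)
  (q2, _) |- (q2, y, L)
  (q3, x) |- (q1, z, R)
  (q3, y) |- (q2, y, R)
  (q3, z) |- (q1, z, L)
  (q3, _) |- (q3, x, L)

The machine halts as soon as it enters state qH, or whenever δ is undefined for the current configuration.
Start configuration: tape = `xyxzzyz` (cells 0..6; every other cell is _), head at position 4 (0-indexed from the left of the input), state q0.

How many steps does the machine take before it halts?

state=q0 head=4 tape=xyxz[z]yz   (q0,z)→(q2,x,L)
state=q2 head=3 tape=xyx[z]xyz   (q2,z)→(q3,x,L)
state=q3 head=2 tape=xy[x]xxyz   (q3,x)→(q1,z,R)
state=q1 head=3 tape=xyz[x]xyz   (q1,x)→(qH,x,L)
state=qH head=2 tape=xy[z]xxyz
M halts after 4 transitions.

4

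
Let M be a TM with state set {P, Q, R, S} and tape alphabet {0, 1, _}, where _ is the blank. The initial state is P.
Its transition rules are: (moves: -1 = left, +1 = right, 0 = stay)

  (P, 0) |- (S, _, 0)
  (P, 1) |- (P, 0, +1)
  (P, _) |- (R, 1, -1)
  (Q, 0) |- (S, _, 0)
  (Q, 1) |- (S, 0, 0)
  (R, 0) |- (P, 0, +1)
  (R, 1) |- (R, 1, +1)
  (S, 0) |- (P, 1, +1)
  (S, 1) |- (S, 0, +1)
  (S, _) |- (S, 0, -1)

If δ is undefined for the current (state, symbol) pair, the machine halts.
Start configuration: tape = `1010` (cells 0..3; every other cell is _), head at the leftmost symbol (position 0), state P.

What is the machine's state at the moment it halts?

R

P | [1]010__   read 1 → write 0, move +1, go to P
P | 0[0]10__   read 0 → write _, move 0, go to S
S | 0[_]10__   read _ → write 0, move -1, go to S
S | [0]010__   read 0 → write 1, move +1, go to P
P | 1[0]10__   read 0 → write _, move 0, go to S
S | 1[_]10__   read _ → write 0, move -1, go to S
S | [1]010__   read 1 → write 0, move +1, go to S
S | 0[0]10__   read 0 → write 1, move +1, go to P
P | 01[1]0__   read 1 → write 0, move +1, go to P
P | 010[0]__   read 0 → write _, move 0, go to S
S | 010[_]__   read _ → write 0, move -1, go to S
S | 01[0]0__   read 0 → write 1, move +1, go to P
P | 011[0]__   read 0 → write _, move 0, go to S
S | 011[_]__   read _ → write 0, move -1, go to S
S | 01[1]0__   read 1 → write 0, move +1, go to S
S | 010[0]__   read 0 → write 1, move +1, go to P
P | 0101[_]_   read _ → write 1, move -1, go to R
R | 010[1]1_   read 1 → write 1, move +1, go to R
R | 0101[1]_   read 1 → write 1, move +1, go to R
R | 01011[_]
No transition is defined for (R, _); M halts in state R.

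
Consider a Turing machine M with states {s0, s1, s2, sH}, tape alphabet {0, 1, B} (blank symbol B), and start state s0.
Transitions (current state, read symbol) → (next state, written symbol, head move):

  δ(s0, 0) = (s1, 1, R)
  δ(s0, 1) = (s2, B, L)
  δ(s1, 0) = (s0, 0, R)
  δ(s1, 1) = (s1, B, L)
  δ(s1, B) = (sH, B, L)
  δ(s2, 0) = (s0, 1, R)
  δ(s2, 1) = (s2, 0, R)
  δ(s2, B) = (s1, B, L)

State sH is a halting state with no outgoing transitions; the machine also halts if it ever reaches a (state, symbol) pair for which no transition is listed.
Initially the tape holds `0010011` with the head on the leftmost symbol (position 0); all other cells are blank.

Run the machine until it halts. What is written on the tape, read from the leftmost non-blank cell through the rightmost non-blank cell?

11B0011

state=s0 head=0 tape=[0]010011   (s0,0)→(s1,1,R)
state=s1 head=1 tape=1[0]10011   (s1,0)→(s0,0,R)
state=s0 head=2 tape=10[1]0011   (s0,1)→(s2,B,L)
state=s2 head=1 tape=1[0]B0011   (s2,0)→(s0,1,R)
state=s0 head=2 tape=11[B]0011
The non-blank tape span at halt is 11B0011.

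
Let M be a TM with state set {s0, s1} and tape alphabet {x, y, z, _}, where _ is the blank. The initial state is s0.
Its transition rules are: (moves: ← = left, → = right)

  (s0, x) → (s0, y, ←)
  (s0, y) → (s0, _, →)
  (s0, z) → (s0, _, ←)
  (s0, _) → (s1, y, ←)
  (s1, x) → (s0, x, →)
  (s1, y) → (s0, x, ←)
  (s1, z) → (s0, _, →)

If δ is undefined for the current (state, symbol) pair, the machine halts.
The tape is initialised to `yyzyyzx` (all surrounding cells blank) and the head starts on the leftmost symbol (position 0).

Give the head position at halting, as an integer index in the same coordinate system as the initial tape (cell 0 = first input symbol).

0

s0 | [y]yzyyzx   read y → write _, move →, go to s0
s0 | _[y]zyyzx   read y → write _, move →, go to s0
s0 | __[z]yyzx   read z → write _, move ←, go to s0
s0 | _[_]_yyzx   read _ → write y, move ←, go to s1
s1 | [_]y_yyzx
At halt the head is at cell 0.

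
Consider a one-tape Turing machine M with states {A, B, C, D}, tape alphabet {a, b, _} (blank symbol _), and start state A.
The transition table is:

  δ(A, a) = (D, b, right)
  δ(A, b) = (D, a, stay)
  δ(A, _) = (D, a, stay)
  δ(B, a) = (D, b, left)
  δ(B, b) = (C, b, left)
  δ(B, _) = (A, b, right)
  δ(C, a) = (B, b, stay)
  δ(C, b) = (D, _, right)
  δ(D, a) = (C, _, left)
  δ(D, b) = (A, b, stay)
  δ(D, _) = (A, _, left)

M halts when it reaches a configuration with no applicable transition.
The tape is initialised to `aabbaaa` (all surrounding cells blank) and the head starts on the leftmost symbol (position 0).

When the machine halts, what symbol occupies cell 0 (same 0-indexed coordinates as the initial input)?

_

A | _[a]abbaaa   read a → write b, move right, go to D
D | _b[a]bbaaa   read a → write _, move left, go to C
C | _[b]_bbaaa   read b → write _, move right, go to D
D | __[_]bbaaa   read _ → write _, move left, go to A
A | _[_]_bbaaa   read _ → write a, move stay, go to D
D | _[a]_bbaaa   read a → write _, move left, go to C
C | [_]__bbaaa
Cell 0 holds _ when M halts.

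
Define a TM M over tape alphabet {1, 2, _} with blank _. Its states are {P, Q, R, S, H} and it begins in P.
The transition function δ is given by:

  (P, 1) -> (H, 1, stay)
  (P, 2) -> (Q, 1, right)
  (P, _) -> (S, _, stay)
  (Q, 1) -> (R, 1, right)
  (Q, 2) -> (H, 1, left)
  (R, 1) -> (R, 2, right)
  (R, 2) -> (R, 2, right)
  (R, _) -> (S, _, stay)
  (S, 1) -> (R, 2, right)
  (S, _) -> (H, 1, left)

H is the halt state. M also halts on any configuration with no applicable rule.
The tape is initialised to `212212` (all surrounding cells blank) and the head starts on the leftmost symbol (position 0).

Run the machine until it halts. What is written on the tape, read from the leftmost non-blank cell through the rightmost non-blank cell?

1122221

state=P head=0 tape=[2]12212_   (P,2)→(Q,1,right)
state=Q head=1 tape=1[1]2212_   (Q,1)→(R,1,right)
state=R head=2 tape=11[2]212_   (R,2)→(R,2,right)
state=R head=3 tape=112[2]12_   (R,2)→(R,2,right)
state=R head=4 tape=1122[1]2_   (R,1)→(R,2,right)
state=R head=5 tape=11222[2]_   (R,2)→(R,2,right)
state=R head=6 tape=112222[_]   (R,_)→(S,_,stay)
state=S head=6 tape=112222[_]   (S,_)→(H,1,left)
state=H head=5 tape=11222[2]1
The non-blank tape span at halt is 1122221.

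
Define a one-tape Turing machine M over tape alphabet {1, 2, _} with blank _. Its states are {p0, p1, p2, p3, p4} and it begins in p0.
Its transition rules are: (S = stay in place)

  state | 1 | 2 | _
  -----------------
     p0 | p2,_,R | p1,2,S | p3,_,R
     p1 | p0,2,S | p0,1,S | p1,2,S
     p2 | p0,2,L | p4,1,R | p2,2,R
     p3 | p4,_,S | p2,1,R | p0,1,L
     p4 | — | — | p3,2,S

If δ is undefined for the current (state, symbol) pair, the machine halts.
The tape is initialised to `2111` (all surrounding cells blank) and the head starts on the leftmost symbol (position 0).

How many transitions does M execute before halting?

state=p0 head=0 tape=[2]111   (p0,2)→(p1,2,S)
state=p1 head=0 tape=[2]111   (p1,2)→(p0,1,S)
state=p0 head=0 tape=[1]111   (p0,1)→(p2,_,R)
state=p2 head=1 tape=_[1]11   (p2,1)→(p0,2,L)
state=p0 head=0 tape=[_]211   (p0,_)→(p3,_,R)
state=p3 head=1 tape=_[2]11   (p3,2)→(p2,1,R)
state=p2 head=2 tape=_1[1]1   (p2,1)→(p0,2,L)
state=p0 head=1 tape=_[1]21   (p0,1)→(p2,_,R)
state=p2 head=2 tape=__[2]1   (p2,2)→(p4,1,R)
state=p4 head=3 tape=__1[1]
M halts after 9 transitions.

9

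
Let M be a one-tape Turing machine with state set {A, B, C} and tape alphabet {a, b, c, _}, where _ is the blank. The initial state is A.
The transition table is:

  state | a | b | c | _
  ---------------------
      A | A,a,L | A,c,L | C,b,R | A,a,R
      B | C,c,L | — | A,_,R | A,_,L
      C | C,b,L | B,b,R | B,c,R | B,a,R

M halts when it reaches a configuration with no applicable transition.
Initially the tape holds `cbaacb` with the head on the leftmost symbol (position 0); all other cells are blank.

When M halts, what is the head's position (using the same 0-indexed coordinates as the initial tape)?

2

A | _[c]baacb   read c → write b, move R, go to C
C | _b[b]aacb   read b → write b, move R, go to B
B | _bb[a]acb   read a → write c, move L, go to C
C | _b[b]cacb   read b → write b, move R, go to B
B | _bb[c]acb   read c → write _, move R, go to A
A | _bb_[a]cb   read a → write a, move L, go to A
A | _bb[_]acb   read _ → write a, move R, go to A
A | _bba[a]cb   read a → write a, move L, go to A
A | _bb[a]acb   read a → write a, move L, go to A
A | _b[b]aacb   read b → write c, move L, go to A
A | _[b]caacb   read b → write c, move L, go to A
A | [_]ccaacb   read _ → write a, move R, go to A
A | a[c]caacb   read c → write b, move R, go to C
C | ab[c]aacb   read c → write c, move R, go to B
B | abc[a]acb   read a → write c, move L, go to C
C | ab[c]cacb   read c → write c, move R, go to B
B | abc[c]acb   read c → write _, move R, go to A
A | abc_[a]cb   read a → write a, move L, go to A
A | abc[_]acb   read _ → write a, move R, go to A
A | abca[a]cb   read a → write a, move L, go to A
A | abc[a]acb   read a → write a, move L, go to A
A | ab[c]aacb   read c → write b, move R, go to C
C | abb[a]acb   read a → write b, move L, go to C
C | ab[b]bacb   read b → write b, move R, go to B
B | abb[b]acb
At halt the head is at cell 2.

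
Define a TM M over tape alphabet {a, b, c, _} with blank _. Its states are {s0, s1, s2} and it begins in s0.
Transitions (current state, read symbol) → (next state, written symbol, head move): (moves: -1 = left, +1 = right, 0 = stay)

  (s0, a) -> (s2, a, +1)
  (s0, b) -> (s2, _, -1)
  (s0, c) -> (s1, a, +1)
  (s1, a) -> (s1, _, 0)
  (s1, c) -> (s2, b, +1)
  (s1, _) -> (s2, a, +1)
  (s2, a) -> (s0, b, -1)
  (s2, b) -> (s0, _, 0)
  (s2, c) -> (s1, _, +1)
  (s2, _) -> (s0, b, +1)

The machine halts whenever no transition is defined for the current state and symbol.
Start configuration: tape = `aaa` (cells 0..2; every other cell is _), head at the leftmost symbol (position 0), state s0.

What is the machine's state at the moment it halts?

s0

state=s0 head=0 tape=[a]aa   (s0,a)→(s2,a,+1)
state=s2 head=1 tape=a[a]a   (s2,a)→(s0,b,-1)
state=s0 head=0 tape=[a]ba   (s0,a)→(s2,a,+1)
state=s2 head=1 tape=a[b]a   (s2,b)→(s0,_,0)
state=s0 head=1 tape=a[_]a
No transition is defined for (s0, _); M halts in state s0.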